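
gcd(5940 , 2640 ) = 660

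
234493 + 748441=982934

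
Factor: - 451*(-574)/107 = 2^1*7^1*11^1*41^2*107^(  -  1 )=258874/107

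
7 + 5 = 12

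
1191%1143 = 48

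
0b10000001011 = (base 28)18r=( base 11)861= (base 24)1J3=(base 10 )1035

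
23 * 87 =2001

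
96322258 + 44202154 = 140524412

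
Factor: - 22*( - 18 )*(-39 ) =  - 2^2*3^3 * 11^1 * 13^1= - 15444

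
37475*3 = 112425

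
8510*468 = 3982680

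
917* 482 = 441994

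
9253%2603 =1444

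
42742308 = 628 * 68061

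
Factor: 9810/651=2^1*3^1*5^1*7^(-1)*31^(-1 )*109^1 = 3270/217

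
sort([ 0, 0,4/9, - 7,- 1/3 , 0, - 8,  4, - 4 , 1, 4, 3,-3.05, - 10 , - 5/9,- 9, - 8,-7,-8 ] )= [ - 10, - 9,- 8,-8, - 8, - 7, - 7, - 4, - 3.05 ,-5/9, - 1/3,  0,0, 0, 4/9,1, 3, 4,4]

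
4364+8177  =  12541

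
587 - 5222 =- 4635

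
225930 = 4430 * 51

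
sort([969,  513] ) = [513,969 ] 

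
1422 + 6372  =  7794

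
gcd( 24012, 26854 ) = 58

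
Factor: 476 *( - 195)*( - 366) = 33972120  =  2^3*3^2*5^1*7^1*13^1*17^1*61^1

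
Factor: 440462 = 2^1*11^1*20021^1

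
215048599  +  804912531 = 1019961130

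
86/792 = 43/396 = 0.11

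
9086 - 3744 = 5342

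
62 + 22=84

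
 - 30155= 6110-36265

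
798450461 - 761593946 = 36856515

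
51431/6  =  8571 + 5/6 = 8571.83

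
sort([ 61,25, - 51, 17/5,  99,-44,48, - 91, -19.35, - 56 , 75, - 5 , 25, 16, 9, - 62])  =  [ - 91, - 62,-56, - 51, - 44, - 19.35,-5,17/5,9,  16 , 25,25 , 48, 61, 75,99] 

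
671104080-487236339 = 183867741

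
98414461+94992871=193407332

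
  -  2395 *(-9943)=23813485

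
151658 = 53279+98379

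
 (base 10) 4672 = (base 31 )4QM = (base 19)CHH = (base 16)1240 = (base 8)11100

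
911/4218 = 911/4218= 0.22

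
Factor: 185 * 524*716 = 2^4*5^1*37^1*131^1*179^1=69409040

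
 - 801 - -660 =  -141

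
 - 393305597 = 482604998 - 875910595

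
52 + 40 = 92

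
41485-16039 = 25446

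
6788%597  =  221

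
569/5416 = 569/5416 = 0.11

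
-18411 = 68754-87165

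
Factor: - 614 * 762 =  - 2^2 * 3^1 * 127^1* 307^1 = - 467868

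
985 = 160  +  825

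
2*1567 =3134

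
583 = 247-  - 336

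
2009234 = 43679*46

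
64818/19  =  64818/19 = 3411.47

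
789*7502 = 5919078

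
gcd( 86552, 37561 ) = 1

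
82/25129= 82/25129 = 0.00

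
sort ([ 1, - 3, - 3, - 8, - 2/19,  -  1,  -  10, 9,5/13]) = [ - 10, - 8, - 3, - 3 ,-1, - 2/19,  5/13, 1,9 ] 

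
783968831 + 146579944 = 930548775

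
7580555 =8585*883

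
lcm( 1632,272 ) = 1632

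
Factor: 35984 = 2^4*13^1*173^1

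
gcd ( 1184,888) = 296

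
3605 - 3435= 170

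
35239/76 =463 + 51/76  =  463.67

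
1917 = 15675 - 13758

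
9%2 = 1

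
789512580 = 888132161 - 98619581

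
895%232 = 199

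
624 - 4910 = -4286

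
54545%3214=3121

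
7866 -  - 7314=15180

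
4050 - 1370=2680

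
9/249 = 3/83 = 0.04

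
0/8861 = 0  =  0.00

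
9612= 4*2403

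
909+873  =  1782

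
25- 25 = 0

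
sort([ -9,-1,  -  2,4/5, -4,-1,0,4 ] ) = [ - 9, - 4,-2, - 1,-1, 0,4/5,  4 ] 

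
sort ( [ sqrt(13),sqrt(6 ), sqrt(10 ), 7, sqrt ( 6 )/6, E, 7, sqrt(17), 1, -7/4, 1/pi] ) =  [ - 7/4,1/pi,sqrt(6 ) /6,1, sqrt(6),E, sqrt(10 ),sqrt(13) , sqrt(17 ), 7,7 ]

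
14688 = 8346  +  6342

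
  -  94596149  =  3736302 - 98332451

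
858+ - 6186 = - 5328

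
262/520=131/260=0.50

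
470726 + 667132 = 1137858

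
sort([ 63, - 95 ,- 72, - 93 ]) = [ - 95,- 93, - 72, 63 ]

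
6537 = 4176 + 2361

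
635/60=127/12 = 10.58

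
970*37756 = 36623320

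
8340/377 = 22+46/377 = 22.12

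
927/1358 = 927/1358 = 0.68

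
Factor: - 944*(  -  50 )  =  47200= 2^5*5^2*59^1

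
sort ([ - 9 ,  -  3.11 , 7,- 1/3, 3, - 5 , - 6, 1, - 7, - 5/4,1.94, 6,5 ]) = [ - 9, - 7, - 6, - 5, - 3.11, - 5/4, - 1/3, 1,1.94,3,5,6,7]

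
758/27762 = 379/13881 = 0.03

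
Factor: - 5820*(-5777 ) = 33622140=2^2 *3^1 * 5^1 * 53^1*97^1*109^1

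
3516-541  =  2975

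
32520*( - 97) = - 3154440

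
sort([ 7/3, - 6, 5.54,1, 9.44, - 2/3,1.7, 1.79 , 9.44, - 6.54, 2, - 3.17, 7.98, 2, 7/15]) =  [ - 6.54, - 6, - 3.17,  -  2/3 , 7/15, 1,1.7, 1.79,2, 2 , 7/3, 5.54, 7.98,9.44, 9.44]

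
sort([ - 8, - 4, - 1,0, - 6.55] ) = [ - 8, - 6.55, - 4, - 1, 0]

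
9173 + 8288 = 17461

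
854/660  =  1+ 97/330 = 1.29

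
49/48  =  49/48 = 1.02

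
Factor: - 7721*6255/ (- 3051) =3^( - 1 )*5^1*7^1*113^ (  -  1)*139^1* 1103^1  =  5366095/339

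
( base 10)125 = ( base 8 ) 175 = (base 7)236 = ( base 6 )325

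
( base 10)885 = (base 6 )4033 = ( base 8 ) 1565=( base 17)311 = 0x375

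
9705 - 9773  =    -  68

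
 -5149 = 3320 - 8469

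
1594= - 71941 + 73535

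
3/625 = 3/625 = 0.00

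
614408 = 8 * 76801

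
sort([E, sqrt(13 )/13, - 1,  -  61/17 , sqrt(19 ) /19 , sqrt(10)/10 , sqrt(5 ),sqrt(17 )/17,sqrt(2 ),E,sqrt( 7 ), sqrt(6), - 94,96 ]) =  [ - 94,  -  61/17, - 1,sqrt ( 19) /19, sqrt(17) /17,sqrt( 13)/13,sqrt( 10 ) /10, sqrt(2),sqrt( 5) , sqrt(6 ),sqrt(7 ), E,E, 96 ]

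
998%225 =98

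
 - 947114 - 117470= -1064584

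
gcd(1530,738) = 18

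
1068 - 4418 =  - 3350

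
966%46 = 0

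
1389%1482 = 1389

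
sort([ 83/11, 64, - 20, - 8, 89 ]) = [ - 20,-8 , 83/11, 64 , 89 ] 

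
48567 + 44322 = 92889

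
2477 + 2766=5243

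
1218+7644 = 8862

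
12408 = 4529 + 7879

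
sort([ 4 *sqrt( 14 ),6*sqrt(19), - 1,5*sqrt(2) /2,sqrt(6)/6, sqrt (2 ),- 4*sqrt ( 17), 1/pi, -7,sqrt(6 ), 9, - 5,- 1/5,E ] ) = [  -  4 * sqrt ( 17), - 7, - 5, - 1, - 1/5, 1/pi,sqrt( 6)/6,sqrt( 2),sqrt(6), E, 5*sqrt ( 2)/2 , 9,4*sqrt(14),6*sqrt(19)]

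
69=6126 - 6057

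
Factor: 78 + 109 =187= 11^1*17^1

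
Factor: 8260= 2^2*5^1*7^1*59^1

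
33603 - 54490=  - 20887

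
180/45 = 4 = 4.00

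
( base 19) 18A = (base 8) 1013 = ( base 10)523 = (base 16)20B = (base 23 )MH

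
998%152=86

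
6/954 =1/159 = 0.01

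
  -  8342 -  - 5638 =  - 2704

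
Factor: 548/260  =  5^( - 1)*13^( - 1 ) * 137^1=137/65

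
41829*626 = 26184954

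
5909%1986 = 1937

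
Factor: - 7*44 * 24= - 7392 = - 2^5*3^1 * 7^1*11^1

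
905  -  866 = 39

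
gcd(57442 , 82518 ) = 2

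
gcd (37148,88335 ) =1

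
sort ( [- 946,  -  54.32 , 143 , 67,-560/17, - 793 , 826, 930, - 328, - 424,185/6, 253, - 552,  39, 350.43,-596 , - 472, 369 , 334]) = [ - 946,  -  793, -596, - 552,-472,-424, - 328, - 54.32, - 560/17,185/6, 39,67,143,253, 334,350.43 , 369,826 , 930] 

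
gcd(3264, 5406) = 102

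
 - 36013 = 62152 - 98165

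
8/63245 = 8/63245 = 0.00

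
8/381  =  8/381 = 0.02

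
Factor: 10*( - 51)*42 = - 2^2*3^2 * 5^1 * 7^1* 17^1 = - 21420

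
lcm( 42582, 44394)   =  2086518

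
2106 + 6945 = 9051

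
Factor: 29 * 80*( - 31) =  - 71920 = - 2^4*5^1*29^1 * 31^1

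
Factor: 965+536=19^1*79^1 = 1501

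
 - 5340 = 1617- 6957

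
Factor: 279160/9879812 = 2^1*5^1*7^1*997^1*2469953^( - 1 ) = 69790/2469953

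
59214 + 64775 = 123989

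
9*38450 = 346050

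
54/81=2/3= 0.67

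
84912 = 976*87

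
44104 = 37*1192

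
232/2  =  116 = 116.00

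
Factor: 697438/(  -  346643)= - 2^1*7^1*11^( - 1)*31^1*1607^1 * 31513^( - 1)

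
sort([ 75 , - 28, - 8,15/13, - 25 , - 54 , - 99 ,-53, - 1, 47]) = [ - 99 , - 54, - 53, - 28, - 25 , - 8, - 1 , 15/13,47, 75 ]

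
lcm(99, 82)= 8118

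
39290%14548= 10194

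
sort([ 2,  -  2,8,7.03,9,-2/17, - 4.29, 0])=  [ - 4.29, - 2,- 2/17, 0, 2,7.03,8,9]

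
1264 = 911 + 353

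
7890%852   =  222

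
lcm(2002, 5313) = 138138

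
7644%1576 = 1340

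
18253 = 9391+8862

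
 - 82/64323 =  -  82/64323 = - 0.00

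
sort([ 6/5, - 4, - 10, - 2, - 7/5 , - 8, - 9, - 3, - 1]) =[ -10, - 9,-8, - 4,  -  3, - 2,  -  7/5,-1, 6/5 ]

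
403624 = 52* 7762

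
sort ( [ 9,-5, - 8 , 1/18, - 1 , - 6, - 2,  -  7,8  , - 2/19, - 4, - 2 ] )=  [ - 8,  -  7, - 6, - 5, -4,  -  2, - 2, - 1, - 2/19 , 1/18,8,9]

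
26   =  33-7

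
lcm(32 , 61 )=1952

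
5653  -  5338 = 315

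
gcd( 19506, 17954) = 2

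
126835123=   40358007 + 86477116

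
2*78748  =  157496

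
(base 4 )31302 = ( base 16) 372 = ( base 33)qo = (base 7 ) 2400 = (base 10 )882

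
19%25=19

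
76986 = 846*91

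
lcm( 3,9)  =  9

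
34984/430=81 + 77/215 = 81.36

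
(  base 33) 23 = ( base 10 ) 69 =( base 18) 3F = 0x45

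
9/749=9/749 = 0.01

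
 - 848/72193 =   -  1+71345/72193 = -  0.01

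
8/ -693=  - 8/693 = - 0.01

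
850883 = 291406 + 559477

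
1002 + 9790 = 10792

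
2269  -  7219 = -4950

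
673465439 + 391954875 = 1065420314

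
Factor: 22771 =7^1*3253^1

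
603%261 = 81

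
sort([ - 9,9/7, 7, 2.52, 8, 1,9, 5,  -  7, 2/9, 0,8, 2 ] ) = [ - 9, -7, 0,2/9,1, 9/7,2,2.52,  5, 7,8, 8, 9]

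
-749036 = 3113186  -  3862222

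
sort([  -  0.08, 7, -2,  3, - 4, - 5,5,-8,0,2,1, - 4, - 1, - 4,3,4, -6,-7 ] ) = [ - 8, - 7,-6, - 5,-4,-4, - 4 ,-2, - 1 , - 0.08,  0,1,2, 3,3,4,5 , 7]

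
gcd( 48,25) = 1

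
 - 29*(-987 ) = 28623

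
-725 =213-938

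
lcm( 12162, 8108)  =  24324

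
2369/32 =2369/32 =74.03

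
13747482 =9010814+4736668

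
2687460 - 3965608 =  - 1278148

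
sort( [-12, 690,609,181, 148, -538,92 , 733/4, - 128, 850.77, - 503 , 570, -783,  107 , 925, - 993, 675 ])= [ - 993, - 783, - 538,  -  503 , - 128, - 12,92, 107,148, 181,733/4, 570,609,675,690,850.77 , 925 ] 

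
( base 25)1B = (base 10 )36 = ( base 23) 1D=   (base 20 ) 1g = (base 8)44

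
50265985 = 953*52745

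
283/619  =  283/619 = 0.46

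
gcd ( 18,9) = 9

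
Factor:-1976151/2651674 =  - 2^( - 1)*3^1*43^1*107^( - 1 )*12391^(  -  1)*15319^1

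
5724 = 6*954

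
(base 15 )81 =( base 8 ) 171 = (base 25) 4L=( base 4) 1321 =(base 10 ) 121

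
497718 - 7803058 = - 7305340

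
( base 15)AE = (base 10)164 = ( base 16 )a4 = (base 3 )20002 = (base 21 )7h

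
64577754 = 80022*807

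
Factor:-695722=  - 2^1 * 167^1*2083^1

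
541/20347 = 541/20347 = 0.03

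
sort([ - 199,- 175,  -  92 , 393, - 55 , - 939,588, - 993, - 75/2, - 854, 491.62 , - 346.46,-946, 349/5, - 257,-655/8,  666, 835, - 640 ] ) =[ -993, -946, - 939, - 854, - 640, - 346.46,-257,-199 ,-175,  -  92, - 655/8,  -  55, - 75/2,349/5, 393, 491.62,  588, 666, 835 ]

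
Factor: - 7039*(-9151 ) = 7039^1*9151^1= 64413889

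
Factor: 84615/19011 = 28205/6337 =5^1*5641^1*6337^ ( - 1 ) 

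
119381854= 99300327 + 20081527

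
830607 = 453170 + 377437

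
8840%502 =306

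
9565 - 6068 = 3497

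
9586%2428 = 2302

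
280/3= 280/3=   93.33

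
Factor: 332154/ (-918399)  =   - 2^1*3^2*6151^1*306133^( - 1) = - 110718/306133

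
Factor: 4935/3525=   7/5= 5^ ( - 1)*7^1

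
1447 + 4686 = 6133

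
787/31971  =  787/31971 = 0.02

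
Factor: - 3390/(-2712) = 5/4=2^ (-2 )*5^1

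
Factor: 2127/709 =3 = 3^1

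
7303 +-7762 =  - 459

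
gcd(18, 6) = 6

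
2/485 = 2/485  =  0.00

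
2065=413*5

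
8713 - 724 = 7989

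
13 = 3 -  - 10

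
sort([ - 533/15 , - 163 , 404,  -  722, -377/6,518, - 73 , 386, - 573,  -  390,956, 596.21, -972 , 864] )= [ - 972, - 722, - 573, - 390, - 163 ,  -  73,-377/6,-533/15,386,  404,518, 596.21 , 864,956 ]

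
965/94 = 965/94 = 10.27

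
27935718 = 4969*5622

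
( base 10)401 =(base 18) 145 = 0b110010001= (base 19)122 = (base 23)ha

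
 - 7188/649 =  -7188/649= - 11.08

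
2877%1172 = 533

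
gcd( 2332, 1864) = 4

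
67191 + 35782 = 102973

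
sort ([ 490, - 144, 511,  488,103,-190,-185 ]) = [-190 , - 185, - 144, 103,488, 490 , 511 ]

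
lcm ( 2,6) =6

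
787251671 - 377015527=410236144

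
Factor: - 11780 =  - 2^2*5^1*19^1*31^1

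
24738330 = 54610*453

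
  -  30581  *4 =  - 122324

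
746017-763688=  - 17671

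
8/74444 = 2/18611 = 0.00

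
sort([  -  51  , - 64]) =[ - 64,-51]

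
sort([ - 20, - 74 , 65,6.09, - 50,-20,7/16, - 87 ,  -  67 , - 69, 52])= [ - 87,  -  74,-69, - 67,-50, - 20,-20,7/16, 6.09, 52,65]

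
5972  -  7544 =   -  1572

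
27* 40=1080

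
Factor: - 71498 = - 2^1*7^1*5107^1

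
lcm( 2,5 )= 10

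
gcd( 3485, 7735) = 85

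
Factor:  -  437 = -19^1*23^1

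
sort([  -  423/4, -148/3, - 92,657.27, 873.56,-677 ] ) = [ - 677, -423/4,-92, - 148/3,  657.27, 873.56]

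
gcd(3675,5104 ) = 1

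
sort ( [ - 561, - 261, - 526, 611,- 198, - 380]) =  [ - 561, - 526, - 380, - 261, - 198,611]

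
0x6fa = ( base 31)1QJ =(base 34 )1ii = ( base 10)1786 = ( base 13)A75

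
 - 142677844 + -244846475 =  - 387524319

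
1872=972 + 900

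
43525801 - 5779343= 37746458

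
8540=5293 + 3247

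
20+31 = 51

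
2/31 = 2/31 = 0.06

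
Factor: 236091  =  3^1*78697^1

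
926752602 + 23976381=950728983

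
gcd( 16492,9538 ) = 38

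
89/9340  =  89/9340 = 0.01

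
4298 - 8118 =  -3820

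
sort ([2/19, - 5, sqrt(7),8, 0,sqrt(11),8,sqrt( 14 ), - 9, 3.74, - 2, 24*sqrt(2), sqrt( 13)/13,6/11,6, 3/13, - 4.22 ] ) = [ - 9, - 5,-4.22, - 2, 0,2/19, 3/13,sqrt(13 )/13 , 6/11, sqrt( 7 ), sqrt( 11 ) , 3.74, sqrt( 14), 6,8, 8, 24*sqrt( 2) ] 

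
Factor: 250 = 2^1 * 5^3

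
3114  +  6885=9999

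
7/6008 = 7/6008 = 0.00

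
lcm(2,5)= 10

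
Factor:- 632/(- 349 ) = 2^3*79^1 *349^( - 1) 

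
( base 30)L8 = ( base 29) m0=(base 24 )12E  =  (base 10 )638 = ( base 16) 27e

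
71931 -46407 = 25524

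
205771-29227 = 176544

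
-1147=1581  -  2728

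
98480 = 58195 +40285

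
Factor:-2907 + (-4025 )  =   - 6932 = -2^2*1733^1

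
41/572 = 41/572 =0.07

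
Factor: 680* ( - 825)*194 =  - 108834000=- 2^4*3^1* 5^3*11^1*17^1* 97^1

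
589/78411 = 589/78411 = 0.01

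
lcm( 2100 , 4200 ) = 4200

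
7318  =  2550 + 4768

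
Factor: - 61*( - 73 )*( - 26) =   -  115778= - 2^1*13^1* 61^1*73^1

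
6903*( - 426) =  - 2940678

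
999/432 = 2 + 5/16 =2.31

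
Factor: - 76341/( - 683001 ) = 3^(-1)*11^( - 1)*6899^ ( - 1) * 25447^1= 25447/227667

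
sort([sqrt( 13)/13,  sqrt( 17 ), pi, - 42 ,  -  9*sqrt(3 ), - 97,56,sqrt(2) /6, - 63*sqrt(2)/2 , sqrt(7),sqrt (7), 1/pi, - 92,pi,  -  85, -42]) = [  -  97, - 92,-85,  -  63*sqrt(2) /2,  -  42, - 42,  -  9 * sqrt( 3),sqrt ( 2 ) /6, sqrt(13)/13, 1/pi, sqrt ( 7 ),sqrt( 7),pi,pi, sqrt(17), 56 ] 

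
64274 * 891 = 57268134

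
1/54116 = 1/54116=0.00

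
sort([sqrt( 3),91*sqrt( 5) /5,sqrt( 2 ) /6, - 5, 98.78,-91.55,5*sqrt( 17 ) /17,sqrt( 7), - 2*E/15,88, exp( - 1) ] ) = [-91.55, - 5,-2*E/15,  sqrt (2 ) /6,exp( - 1),5*sqrt (17 ) /17,sqrt( 3),sqrt( 7 ),91*sqrt( 5 )/5, 88,98.78] 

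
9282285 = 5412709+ 3869576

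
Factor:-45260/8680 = -73/14 = -2^( - 1)*7^(-1)*73^1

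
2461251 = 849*2899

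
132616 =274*484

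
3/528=1/176 = 0.01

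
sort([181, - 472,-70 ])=[ - 472, - 70 , 181] 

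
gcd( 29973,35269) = 1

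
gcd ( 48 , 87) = 3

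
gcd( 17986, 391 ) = 391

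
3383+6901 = 10284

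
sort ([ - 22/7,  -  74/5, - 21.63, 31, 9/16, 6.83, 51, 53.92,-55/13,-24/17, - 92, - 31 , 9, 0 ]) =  [-92,  -  31, - 21.63, - 74/5, -55/13 ,-22/7,-24/17, 0,  9/16,6.83,9, 31, 51, 53.92 ] 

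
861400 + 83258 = 944658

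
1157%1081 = 76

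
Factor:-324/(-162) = 2^1 = 2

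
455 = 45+410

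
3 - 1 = 2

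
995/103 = 995/103   =  9.66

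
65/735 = 13/147 = 0.09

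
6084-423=5661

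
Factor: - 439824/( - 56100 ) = 196/25 = 2^2*5^( - 2)*7^2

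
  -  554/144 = -4 + 11/72= -  3.85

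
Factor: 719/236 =2^( - 2)*59^( - 1 )* 719^1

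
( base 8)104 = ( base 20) 38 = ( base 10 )68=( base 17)40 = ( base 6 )152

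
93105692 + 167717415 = 260823107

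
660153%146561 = 73909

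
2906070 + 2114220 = 5020290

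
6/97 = 6/97 = 0.06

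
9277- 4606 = 4671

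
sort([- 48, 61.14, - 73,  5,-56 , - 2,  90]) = [ - 73,-56, - 48,  -  2,5,61.14, 90 ] 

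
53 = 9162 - 9109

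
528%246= 36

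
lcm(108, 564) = 5076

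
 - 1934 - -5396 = 3462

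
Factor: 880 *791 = 2^4*5^1 * 7^1*11^1*113^1  =  696080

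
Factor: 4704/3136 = 3/2 = 2^(  -  1)*3^1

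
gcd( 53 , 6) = 1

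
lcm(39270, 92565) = 1295910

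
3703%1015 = 658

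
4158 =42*99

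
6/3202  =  3/1601 = 0.00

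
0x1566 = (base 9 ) 7456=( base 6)41210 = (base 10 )5478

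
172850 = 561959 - 389109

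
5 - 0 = 5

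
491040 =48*10230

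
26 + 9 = 35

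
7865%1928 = 153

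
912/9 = 304/3 = 101.33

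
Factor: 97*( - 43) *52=  -  216892 = - 2^2*13^1*43^1*97^1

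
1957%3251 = 1957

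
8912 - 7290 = 1622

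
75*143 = 10725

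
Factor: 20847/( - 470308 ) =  - 2^( - 2 )*3^1*6949^1 *117577^( - 1)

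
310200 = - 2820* ( - 110 )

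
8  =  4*2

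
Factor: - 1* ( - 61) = 61^1  =  61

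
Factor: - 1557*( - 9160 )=14262120 =2^3 * 3^2 * 5^1 * 173^1 * 229^1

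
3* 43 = 129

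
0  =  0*911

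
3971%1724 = 523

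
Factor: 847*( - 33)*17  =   -475167 = - 3^1*7^1*11^3 *17^1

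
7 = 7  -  0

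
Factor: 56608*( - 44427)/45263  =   - 2514923616/45263 = - 2^5 * 3^1*29^1*59^1*61^1*251^1*45263^(  -  1) 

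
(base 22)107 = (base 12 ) 34b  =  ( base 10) 491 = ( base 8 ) 753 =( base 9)605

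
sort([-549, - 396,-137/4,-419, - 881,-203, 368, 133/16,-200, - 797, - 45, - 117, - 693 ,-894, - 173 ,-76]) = [ - 894, - 881,-797,- 693,-549,-419,-396, - 203,-200 ,-173, - 117, - 76,-45,-137/4,133/16, 368]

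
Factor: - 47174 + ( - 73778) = -120952 = - 2^3 * 13^1 * 1163^1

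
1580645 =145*10901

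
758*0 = 0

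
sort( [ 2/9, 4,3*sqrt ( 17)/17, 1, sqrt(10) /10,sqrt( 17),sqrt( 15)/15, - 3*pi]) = [-3*pi, 2/9, sqrt ( 15 )/15,sqrt( 10 ) /10,3*sqrt( 17)/17, 1,4, sqrt (17)]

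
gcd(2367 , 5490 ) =9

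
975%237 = 27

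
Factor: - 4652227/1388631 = -3^(-1 )*149^1 * 433^( - 1)*1069^ ( - 1 )*31223^1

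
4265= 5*853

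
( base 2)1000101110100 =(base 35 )3mn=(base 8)10564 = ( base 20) B38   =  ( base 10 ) 4468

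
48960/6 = 8160= 8160.00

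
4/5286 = 2/2643 = 0.00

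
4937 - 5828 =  - 891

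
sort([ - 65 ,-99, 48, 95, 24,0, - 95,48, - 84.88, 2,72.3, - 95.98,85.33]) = [ - 99,-95.98 , - 95,-84.88, - 65 , 0,2,24,48 , 48,  72.3 , 85.33, 95]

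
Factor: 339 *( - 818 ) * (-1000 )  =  2^4 *3^1 * 5^3*113^1* 409^1 = 277302000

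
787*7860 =6185820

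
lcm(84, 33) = 924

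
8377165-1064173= 7312992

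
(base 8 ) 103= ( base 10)67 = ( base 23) 2L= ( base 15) 47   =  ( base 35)1W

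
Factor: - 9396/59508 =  -3^1*19^( - 1 )  =  - 3/19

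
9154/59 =9154/59 =155.15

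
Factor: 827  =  827^1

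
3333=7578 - 4245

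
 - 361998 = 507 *(-714) 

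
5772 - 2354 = 3418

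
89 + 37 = 126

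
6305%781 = 57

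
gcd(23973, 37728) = 393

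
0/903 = 0 =0.00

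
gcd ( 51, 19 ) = 1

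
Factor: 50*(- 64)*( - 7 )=22400=2^7*5^2*7^1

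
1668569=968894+699675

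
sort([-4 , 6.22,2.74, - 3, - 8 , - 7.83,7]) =[ - 8 ,-7.83 ,-4, - 3, 2.74,6.22 , 7]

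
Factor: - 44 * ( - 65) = 2860 = 2^2*5^1* 11^1 * 13^1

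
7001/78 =7001/78 =89.76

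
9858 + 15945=25803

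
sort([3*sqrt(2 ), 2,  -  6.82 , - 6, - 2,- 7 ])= [ - 7,  -  6.82, -6, - 2, 2,  3*sqrt( 2)]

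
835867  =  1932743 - 1096876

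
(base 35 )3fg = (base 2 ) 1000001111000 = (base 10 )4216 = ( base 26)664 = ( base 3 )12210011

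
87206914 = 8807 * 9902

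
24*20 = 480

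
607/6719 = 607/6719  =  0.09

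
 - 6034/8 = - 755  +  3/4=-754.25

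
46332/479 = 96  +  348/479 = 96.73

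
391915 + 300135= 692050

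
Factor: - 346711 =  - 346711^1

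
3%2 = 1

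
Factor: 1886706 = 2^1 * 3^3*34939^1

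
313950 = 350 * 897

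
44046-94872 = - 50826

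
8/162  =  4/81 = 0.05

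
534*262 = 139908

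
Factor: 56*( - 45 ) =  -2520 = - 2^3*3^2*  5^1 * 7^1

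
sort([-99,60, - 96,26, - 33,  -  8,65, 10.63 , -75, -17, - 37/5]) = [ - 99, - 96,-75,-33, - 17 , - 8,  -  37/5 , 10.63, 26,60, 65]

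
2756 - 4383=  - 1627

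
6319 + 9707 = 16026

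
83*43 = 3569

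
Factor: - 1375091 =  - 1375091^1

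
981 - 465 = 516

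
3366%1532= 302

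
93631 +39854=133485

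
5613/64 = 87 + 45/64 = 87.70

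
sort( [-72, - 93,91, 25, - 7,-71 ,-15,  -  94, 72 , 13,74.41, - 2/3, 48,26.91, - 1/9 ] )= [ - 94,  -  93, - 72,-71,-15,-7, - 2/3 ,-1/9, 13,  25,26.91, 48, 72,  74.41,91 ] 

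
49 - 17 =32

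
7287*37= 269619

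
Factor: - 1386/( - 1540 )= 9/10= 2^(-1 )*3^2*5^ ( - 1)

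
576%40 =16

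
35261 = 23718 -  - 11543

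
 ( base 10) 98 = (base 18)58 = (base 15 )68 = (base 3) 10122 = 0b1100010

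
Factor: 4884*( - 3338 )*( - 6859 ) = 2^3 * 3^1*11^1*19^3*37^1*1669^1= 111820850328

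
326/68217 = 326/68217  =  0.00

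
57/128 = 57/128 = 0.45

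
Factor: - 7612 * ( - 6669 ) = 50764428 = 2^2*3^3*11^1*13^1*19^1 * 173^1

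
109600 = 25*4384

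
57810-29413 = 28397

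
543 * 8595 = 4667085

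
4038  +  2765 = 6803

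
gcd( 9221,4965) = 1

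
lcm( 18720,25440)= 992160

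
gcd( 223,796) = 1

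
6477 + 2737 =9214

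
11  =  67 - 56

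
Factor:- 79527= - 3^1 * 7^2*541^1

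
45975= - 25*( - 1839) 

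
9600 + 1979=11579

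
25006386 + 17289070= 42295456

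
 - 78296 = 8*( - 9787 )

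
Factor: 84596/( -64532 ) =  - 13^(  -  1)*17^( - 1)*73^(- 1)*21149^1= -  21149/16133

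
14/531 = 14/531= 0.03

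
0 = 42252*0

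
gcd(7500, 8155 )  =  5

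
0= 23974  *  0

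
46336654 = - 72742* (-637)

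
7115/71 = 100 + 15/71 = 100.21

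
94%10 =4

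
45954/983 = 46 + 736/983 = 46.75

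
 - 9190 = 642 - 9832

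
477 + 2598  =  3075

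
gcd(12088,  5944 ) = 8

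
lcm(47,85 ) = 3995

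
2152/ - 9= - 2152/9 = - 239.11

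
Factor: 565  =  5^1 * 113^1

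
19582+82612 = 102194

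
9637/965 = 9+952/965  =  9.99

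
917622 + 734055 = 1651677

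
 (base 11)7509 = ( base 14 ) 3895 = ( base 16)26CB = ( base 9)14554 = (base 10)9931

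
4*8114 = 32456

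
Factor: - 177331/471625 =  -5^( - 3)*47^1 = - 47/125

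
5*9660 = 48300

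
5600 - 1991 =3609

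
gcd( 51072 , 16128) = 2688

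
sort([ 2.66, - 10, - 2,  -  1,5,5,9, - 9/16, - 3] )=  [ - 10, - 3, - 2, - 1, - 9/16, 2.66,5,5, 9 ] 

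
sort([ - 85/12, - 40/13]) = [ - 85/12, - 40/13 ]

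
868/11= 868/11=   78.91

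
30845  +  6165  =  37010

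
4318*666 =2875788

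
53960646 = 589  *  91614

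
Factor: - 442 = -2^1*13^1 * 17^1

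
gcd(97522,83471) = 1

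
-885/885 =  - 1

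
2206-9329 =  - 7123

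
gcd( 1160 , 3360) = 40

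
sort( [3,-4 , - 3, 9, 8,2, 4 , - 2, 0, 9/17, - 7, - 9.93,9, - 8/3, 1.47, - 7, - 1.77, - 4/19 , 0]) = [ - 9.93, - 7, - 7, - 4,-3, - 8/3, -2, - 1.77, - 4/19, 0,  0,9/17,1.47,2,  3, 4 , 8,9,  9]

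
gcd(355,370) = 5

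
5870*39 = 228930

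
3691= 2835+856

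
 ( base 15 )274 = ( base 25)m9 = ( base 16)22F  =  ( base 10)559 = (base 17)1ff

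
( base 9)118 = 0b1100010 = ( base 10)98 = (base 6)242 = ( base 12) 82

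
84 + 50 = 134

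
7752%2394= 570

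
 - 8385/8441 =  - 8385/8441 = - 0.99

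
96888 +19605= 116493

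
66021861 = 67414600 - 1392739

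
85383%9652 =8167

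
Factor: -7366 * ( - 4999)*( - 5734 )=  - 211140983356  =  - 2^2* 29^1*47^1*61^1 * 127^1*4999^1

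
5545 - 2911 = 2634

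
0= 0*8764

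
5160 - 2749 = 2411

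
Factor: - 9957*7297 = - 72656229 = - 3^1*3319^1*7297^1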